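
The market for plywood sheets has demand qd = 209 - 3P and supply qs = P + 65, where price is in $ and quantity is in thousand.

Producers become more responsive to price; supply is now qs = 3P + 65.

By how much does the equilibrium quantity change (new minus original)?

Before the shock: 209 - 3P = P + 65 ⇒ 144 = 4P ⇒ P = 36, q = 101.
The new curves are qd = 209 - 3P (demand) and qs = 3P + 65 (supply).
Clearing the new market: 209 - 3P = 3P + 65, so P = 24 and q = 137.
Δq = 137 − 101 = +36.

+36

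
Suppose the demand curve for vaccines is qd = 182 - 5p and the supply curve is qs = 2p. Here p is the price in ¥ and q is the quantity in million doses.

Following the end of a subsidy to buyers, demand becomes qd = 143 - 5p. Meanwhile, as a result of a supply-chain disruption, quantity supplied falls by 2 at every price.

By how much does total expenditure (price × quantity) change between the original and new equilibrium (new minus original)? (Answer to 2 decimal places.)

-535.27

Original equilibrium: 182 - 5p = 2p gives 182 = 7p, so p = 26 and q = 52.
After the shift, demand is qd = 143 - 5p and supply is qs = 2p - 2.
New equilibrium: 143 - 5p = 2p - 2 ⇒ 145 = 7p ⇒ p = 145/7 ≈ 20.7143, q = 276/7 ≈ 39.4286.
Expenditure moves from 26×52 = 1352 to 20.7143×39.4286 = 816.7347; change = -535.27.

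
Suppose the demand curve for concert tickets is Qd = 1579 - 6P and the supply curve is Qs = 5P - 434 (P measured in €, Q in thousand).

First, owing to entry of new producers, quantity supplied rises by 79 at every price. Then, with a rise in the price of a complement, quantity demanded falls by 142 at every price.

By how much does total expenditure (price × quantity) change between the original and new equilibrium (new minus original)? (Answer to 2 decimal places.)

Initially, 1579 - 6P = 5P - 434, so 2013 = 11P and P = 183, Q = 481.
The shock moves the curves to Qd = 1437 - 6P and Qs = 5P - 355.
Equate the new curves: 1437 - 6P = 5P - 355, giving 1792 = 11P, P = 1792/11 ≈ 162.9091, Q = 5055/11 ≈ 459.5455.
Expenditure moves from 183×481 = 88023 to 162.9091×459.5455 = 74864.1322; change = -13158.87.

-13158.87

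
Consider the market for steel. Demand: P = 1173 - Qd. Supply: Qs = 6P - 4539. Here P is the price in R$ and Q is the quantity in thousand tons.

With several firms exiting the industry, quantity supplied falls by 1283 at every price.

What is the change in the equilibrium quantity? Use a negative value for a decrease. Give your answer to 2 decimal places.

-183.29

Solve the original market: 1173 - P = 6P - 4539, hence P = 816 and Q = 357.
The shock moves the curves to Qd = 1173 - P and Qs = 6P - 5822.
Equate the new curves: 1173 - P = 6P - 5822, giving 6995 = 7P, P = 6995/7 ≈ 999.2857, Q = 1216/7 ≈ 173.7143.
ΔQ = 173.7143 − 357 = -183.29.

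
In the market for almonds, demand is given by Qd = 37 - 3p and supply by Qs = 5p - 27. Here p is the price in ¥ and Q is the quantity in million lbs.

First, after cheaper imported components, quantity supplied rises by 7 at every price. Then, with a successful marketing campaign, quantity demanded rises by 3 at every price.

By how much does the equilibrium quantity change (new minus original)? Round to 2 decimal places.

Initially, 37 - 3p = 5p - 27, so 64 = 8p and p = 8, Q = 13.
The shock moves the curves to Qd = 40 - 3p and Qs = 5p - 20.
Equate the new curves: 40 - 3p = 5p - 20, giving 60 = 8p, p = 7.5, Q = 17.5.
ΔQ = 17.5 − 13 = +4.50.

+4.50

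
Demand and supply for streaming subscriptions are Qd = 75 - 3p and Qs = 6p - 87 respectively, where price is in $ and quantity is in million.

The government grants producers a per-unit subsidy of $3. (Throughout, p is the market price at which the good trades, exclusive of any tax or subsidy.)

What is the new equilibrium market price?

Solve the original market: 75 - 3p = 6p - 87, hence p = 18 and Q = 21.
Since sellers receive the price plus the subsidy, the effective supply curve becomes Qs = 6p - 69.
Clearing the new market: 75 - 3p = 6p - 69, so p = 16 and Q = 27.

16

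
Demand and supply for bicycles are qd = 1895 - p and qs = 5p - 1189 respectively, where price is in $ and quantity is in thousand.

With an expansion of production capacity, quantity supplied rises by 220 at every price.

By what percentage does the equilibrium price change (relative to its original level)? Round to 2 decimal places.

Solve the original market: 1895 - p = 5p - 1189, hence p = 514 and q = 1381.
With the change applied: demand qd = 1895 - p, supply qs = 5p - 969.
New equilibrium: 1895 - p = 5p - 969 ⇒ 2864 = 6p ⇒ p = 1432/3 ≈ 477.3333, q = 4253/3 ≈ 1417.6667.
%Δp = (477.3333 − 514) / 514 × 100 = -7.13%.

-7.13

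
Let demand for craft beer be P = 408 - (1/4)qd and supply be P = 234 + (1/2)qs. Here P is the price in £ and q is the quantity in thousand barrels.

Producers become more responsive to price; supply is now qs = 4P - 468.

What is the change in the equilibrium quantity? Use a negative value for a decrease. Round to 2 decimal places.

Before the shock: 1632 - 4P = 2P - 468 ⇒ 2100 = 6P ⇒ P = 350, q = 232.
The shock moves the curves to qd = 1632 - 4P and qs = 4P - 468.
New equilibrium: 1632 - 4P = 4P - 468 ⇒ 2100 = 8P ⇒ P = 262.5, q = 582.
Δq = 582 − 232 = +350.00.

+350.00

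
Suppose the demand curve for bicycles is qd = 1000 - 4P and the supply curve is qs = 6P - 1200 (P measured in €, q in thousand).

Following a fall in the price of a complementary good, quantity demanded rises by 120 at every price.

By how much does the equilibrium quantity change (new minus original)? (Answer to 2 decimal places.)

+72.00

Initially, 1000 - 4P = 6P - 1200, so 2200 = 10P and P = 220, q = 120.
With the change applied: demand qd = 1120 - 4P, supply qs = 6P - 1200.
Clearing the new market: 1120 - 4P = 6P - 1200, so P = 232 and q = 192.
Δq = 192 − 120 = +72.00.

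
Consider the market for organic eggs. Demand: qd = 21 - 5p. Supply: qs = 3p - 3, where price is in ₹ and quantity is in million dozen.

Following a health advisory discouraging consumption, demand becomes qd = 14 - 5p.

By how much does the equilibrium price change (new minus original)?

Before the shock: 21 - 5p = 3p - 3 ⇒ 24 = 8p ⇒ p = 3, q = 6.
With the change applied: demand qd = 14 - 5p, supply qs = 3p - 3.
Clearing the new market: 14 - 5p = 3p - 3, so p = 2.125 and q = 3.375.
Δp = 2.125 − 3 = -0.875.

-0.875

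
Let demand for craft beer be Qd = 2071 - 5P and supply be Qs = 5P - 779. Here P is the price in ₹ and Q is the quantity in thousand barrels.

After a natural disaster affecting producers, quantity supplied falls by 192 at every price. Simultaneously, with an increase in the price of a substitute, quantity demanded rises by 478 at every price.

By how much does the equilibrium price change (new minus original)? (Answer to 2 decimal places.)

+67.00

Solve the original market: 2071 - 5P = 5P - 779, hence P = 285 and Q = 646.
With the change applied: demand Qd = 2549 - 5P, supply Qs = 5P - 971.
New equilibrium: 2549 - 5P = 5P - 971 ⇒ 3520 = 10P ⇒ P = 352, Q = 789.
ΔP = 352 − 285 = +67.00.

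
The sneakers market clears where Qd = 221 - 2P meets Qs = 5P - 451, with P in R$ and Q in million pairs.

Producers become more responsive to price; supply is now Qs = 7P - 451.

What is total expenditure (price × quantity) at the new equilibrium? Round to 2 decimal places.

5351.11

Before the shock: 221 - 2P = 5P - 451 ⇒ 672 = 7P ⇒ P = 96, Q = 29.
The shock moves the curves to Qd = 221 - 2P and Qs = 7P - 451.
Clearing the new market: 221 - 2P = 7P - 451, so P = 224/3 ≈ 74.6667 and Q = 215/3 ≈ 71.6667.
New expenditure = 74.6667 × 71.6667 = 5351.11.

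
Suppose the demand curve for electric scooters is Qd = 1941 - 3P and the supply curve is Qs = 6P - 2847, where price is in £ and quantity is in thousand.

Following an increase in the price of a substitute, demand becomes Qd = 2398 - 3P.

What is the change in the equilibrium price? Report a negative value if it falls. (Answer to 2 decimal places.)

Initially, 1941 - 3P = 6P - 2847, so 4788 = 9P and P = 532, Q = 345.
The new curves are Qd = 2398 - 3P (demand) and Qs = 6P - 2847 (supply).
New equilibrium: 2398 - 3P = 6P - 2847 ⇒ 5245 = 9P ⇒ P = 5245/9 ≈ 582.7778, Q = 1949/3 ≈ 649.6667.
ΔP = 582.7778 − 532 = +50.78.

+50.78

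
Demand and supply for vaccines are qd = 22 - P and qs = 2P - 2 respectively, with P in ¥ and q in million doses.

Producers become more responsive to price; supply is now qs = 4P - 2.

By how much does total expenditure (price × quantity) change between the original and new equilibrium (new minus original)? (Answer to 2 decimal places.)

Initially, 22 - P = 2P - 2, so 24 = 3P and P = 8, q = 14.
The new curves are qd = 22 - P (demand) and qs = 4P - 2 (supply).
New equilibrium: 22 - P = 4P - 2 ⇒ 24 = 5P ⇒ P = 4.8, q = 17.2.
Expenditure moves from 8×14 = 112 to 4.8×17.2 = 82.56; change = -29.44.

-29.44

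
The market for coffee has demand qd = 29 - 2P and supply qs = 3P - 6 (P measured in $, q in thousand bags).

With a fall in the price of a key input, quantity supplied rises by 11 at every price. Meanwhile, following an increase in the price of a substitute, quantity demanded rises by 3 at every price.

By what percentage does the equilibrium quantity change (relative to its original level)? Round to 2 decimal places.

+41.33

Solve the original market: 29 - 2P = 3P - 6, hence P = 7 and q = 15.
The new curves are qd = 32 - 2P (demand) and qs = 3P + 5 (supply).
Setting them equal: 32 - 2P = 3P + 5 → 27 = 5P, so P = 5.4 and q = 21.2.
%Δq = (21.2 − 15) / 15 × 100 = +41.33%.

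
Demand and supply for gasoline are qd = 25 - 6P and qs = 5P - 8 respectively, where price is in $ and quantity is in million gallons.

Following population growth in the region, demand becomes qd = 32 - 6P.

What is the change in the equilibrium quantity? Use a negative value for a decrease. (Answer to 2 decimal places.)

Solve the original market: 25 - 6P = 5P - 8, hence P = 3 and q = 7.
After the shift, demand is qd = 32 - 6P and supply is qs = 5P - 8.
New equilibrium: 32 - 6P = 5P - 8 ⇒ 40 = 11P ⇒ P = 40/11 ≈ 3.6364, q = 112/11 ≈ 10.1818.
Δq = 10.1818 − 7 = +3.18.

+3.18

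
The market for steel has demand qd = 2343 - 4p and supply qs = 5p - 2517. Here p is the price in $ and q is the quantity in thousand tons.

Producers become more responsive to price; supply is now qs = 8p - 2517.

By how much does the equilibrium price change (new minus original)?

Solve the original market: 2343 - 4p = 5p - 2517, hence p = 540 and q = 183.
After the shift, demand is qd = 2343 - 4p and supply is qs = 8p - 2517.
New equilibrium: 2343 - 4p = 8p - 2517 ⇒ 4860 = 12p ⇒ p = 405, q = 723.
Δp = 405 − 540 = -135.

-135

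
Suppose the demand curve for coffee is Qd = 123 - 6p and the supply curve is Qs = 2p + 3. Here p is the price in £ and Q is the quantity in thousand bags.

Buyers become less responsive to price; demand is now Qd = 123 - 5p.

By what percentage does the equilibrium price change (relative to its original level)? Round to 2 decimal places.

+14.29

Original equilibrium: 123 - 6p = 2p + 3 gives 120 = 8p, so p = 15 and Q = 33.
With the change applied: demand Qd = 123 - 5p, supply Qs = 2p + 3.
Equate the new curves: 123 - 5p = 2p + 3, giving 120 = 7p, p = 120/7 ≈ 17.1429, Q = 261/7 ≈ 37.2857.
%Δp = (17.1429 − 15) / 15 × 100 = +14.29%.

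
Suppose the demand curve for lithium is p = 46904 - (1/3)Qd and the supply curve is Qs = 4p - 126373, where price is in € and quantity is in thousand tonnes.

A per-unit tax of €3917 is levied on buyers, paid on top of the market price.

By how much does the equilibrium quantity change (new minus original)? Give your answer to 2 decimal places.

-6714.86

Initially, 140712 - 3p = 4p - 126373, so 267085 = 7p and p = 38155, Q = 26247.
Since buyers pay the price plus the tax, the effective demand curve becomes Qd = 128961 - 3p.
Setting them equal: 128961 - 3p = 4p - 126373 → 255334 = 7p, so p = 255334/7 ≈ 36476.2857 and Q = 136725/7 ≈ 19532.1429.
ΔQ = 19532.1429 − 26247 = -6714.86.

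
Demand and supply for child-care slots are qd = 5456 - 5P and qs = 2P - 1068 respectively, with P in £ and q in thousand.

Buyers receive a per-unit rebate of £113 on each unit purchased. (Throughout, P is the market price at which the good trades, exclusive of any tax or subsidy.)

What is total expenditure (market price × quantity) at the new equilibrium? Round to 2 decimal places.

Original equilibrium: 5456 - 5P = 2P - 1068 gives 6524 = 7P, so P = 932 and q = 796.
Since buyers' out-of-pocket price is the market price minus the rebate, the effective demand curve becomes qd = 6021 - 5P.
Equate the new curves: 6021 - 5P = 2P - 1068, giving 7089 = 7P, P = 7089/7 ≈ 1012.7143, q = 6702/7 ≈ 957.4286.
New expenditure = 1012.7143 × 957.4286 = 969601.59.

969601.59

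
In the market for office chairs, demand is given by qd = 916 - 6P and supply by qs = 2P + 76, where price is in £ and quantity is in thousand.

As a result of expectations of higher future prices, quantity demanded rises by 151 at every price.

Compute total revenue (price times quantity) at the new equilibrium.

Before the shock: 916 - 6P = 2P + 76 ⇒ 840 = 8P ⇒ P = 105, q = 286.
After the shift, demand is qd = 1067 - 6P and supply is qs = 2P + 76.
New equilibrium: 1067 - 6P = 2P + 76 ⇒ 991 = 8P ⇒ P = 123.875, q = 323.75.
New expenditure = 123.875 × 323.75 = 40104.53125.

40104.53125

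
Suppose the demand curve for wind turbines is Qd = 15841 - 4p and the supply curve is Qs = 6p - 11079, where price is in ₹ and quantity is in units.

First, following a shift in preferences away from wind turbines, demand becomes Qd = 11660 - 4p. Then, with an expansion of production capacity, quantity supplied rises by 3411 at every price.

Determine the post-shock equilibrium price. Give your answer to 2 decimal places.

1932.80

Initially, 15841 - 4p = 6p - 11079, so 26920 = 10p and p = 2692, Q = 5073.
After the shift, demand is Qd = 11660 - 4p and supply is Qs = 6p - 7668.
New equilibrium: 11660 - 4p = 6p - 7668 ⇒ 19328 = 10p ⇒ p = 1932.8, Q = 3928.8.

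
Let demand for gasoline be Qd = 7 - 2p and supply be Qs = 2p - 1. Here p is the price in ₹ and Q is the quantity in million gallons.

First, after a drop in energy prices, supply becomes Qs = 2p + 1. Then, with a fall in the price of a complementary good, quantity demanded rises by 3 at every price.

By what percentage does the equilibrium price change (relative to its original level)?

+12.5

Solve the original market: 7 - 2p = 2p - 1, hence p = 2 and Q = 3.
The new curves are Qd = 10 - 2p (demand) and Qs = 2p + 1 (supply).
Clearing the new market: 10 - 2p = 2p + 1, so p = 2.25 and Q = 5.5.
%Δp = (2.25 − 2) / 2 × 100 = +12.5%.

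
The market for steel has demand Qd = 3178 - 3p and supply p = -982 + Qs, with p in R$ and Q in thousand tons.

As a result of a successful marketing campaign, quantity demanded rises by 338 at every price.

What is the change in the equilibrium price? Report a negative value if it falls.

+84.5

Solve the original market: 3178 - 3p = p + 982, hence p = 549 and Q = 1531.
The new curves are Qd = 3516 - 3p (demand) and Qs = p + 982 (supply).
New equilibrium: 3516 - 3p = p + 982 ⇒ 2534 = 4p ⇒ p = 633.5, Q = 1615.5.
Δp = 633.5 − 549 = +84.5.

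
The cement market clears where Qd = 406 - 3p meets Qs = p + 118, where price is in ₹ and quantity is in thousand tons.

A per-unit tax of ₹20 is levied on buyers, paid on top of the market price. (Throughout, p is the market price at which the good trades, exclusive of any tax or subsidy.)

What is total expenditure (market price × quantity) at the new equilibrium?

Initially, 406 - 3p = p + 118, so 288 = 4p and p = 72, Q = 190.
Since buyers pay the price plus the tax, the effective demand curve becomes Qd = 346 - 3p.
Setting them equal: 346 - 3p = p + 118 → 228 = 4p, so p = 57 and Q = 175.
New expenditure = 57 × 175 = 9975.

9975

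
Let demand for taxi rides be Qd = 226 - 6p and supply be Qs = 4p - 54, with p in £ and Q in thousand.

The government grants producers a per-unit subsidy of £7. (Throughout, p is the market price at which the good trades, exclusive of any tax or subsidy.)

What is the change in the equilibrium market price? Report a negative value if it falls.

-2.8

Solve the original market: 226 - 6p = 4p - 54, hence p = 28 and Q = 58.
Since sellers receive the price plus the subsidy, the effective supply curve becomes Qs = 4p - 26.
Setting them equal: 226 - 6p = 4p - 26 → 252 = 10p, so p = 25.2 and Q = 74.8.
Δp = 25.2 − 28 = -2.8.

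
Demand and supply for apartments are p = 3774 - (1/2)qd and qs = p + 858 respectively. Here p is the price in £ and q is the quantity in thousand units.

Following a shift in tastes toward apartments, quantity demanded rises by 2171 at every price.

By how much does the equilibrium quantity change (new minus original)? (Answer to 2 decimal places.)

+723.67

Before the shock: 7548 - 2p = p + 858 ⇒ 6690 = 3p ⇒ p = 2230, q = 3088.
The shock moves the curves to qd = 9719 - 2p and qs = p + 858.
Equate the new curves: 9719 - 2p = p + 858, giving 8861 = 3p, p = 8861/3 ≈ 2953.6667, q = 11435/3 ≈ 3811.6667.
Δq = 3811.6667 − 3088 = +723.67.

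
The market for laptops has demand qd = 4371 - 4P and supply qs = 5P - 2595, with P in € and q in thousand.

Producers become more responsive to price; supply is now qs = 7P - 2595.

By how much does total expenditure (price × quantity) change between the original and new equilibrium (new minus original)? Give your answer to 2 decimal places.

+177047.70

Before the shock: 4371 - 4P = 5P - 2595 ⇒ 6966 = 9P ⇒ P = 774, q = 1275.
The new curves are qd = 4371 - 4P (demand) and qs = 7P - 2595 (supply).
New equilibrium: 4371 - 4P = 7P - 2595 ⇒ 6966 = 11P ⇒ P = 6966/11 ≈ 633.2727, q = 20217/11 ≈ 1837.9091.
Expenditure moves from 774×1275 = 986850 to 633.2727×1837.9091 = 1163897.7025; change = +177047.70.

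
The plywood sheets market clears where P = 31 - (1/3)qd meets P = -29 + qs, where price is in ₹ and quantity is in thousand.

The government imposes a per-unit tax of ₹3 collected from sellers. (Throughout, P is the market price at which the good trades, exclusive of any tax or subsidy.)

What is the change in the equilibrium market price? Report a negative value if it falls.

Initially, 93 - 3P = P + 29, so 64 = 4P and P = 16, q = 45.
Since sellers keep the price net of the tax, the effective supply curve becomes qs = P + 26.
Clearing the new market: 93 - 3P = P + 26, so P = 16.75 and q = 42.75.
ΔP = 16.75 − 16 = +0.75.

+0.75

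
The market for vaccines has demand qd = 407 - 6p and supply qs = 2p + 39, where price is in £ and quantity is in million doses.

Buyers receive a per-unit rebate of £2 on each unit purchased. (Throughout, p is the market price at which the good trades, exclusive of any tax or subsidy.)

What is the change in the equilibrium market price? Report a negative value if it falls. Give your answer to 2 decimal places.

Original equilibrium: 407 - 6p = 2p + 39 gives 368 = 8p, so p = 46 and q = 131.
Since buyers' out-of-pocket price is the market price minus the rebate, the effective demand curve becomes qd = 419 - 6p.
Setting them equal: 419 - 6p = 2p + 39 → 380 = 8p, so p = 47.5 and q = 134.
Δp = 47.5 − 46 = +1.50.

+1.50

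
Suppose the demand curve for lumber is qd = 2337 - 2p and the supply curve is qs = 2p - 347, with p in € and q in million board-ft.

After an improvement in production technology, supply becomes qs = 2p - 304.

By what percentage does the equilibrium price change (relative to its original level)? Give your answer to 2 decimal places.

-1.60

Solve the original market: 2337 - 2p = 2p - 347, hence p = 671 and q = 995.
With the change applied: demand qd = 2337 - 2p, supply qs = 2p - 304.
Setting them equal: 2337 - 2p = 2p - 304 → 2641 = 4p, so p = 660.25 and q = 1016.5.
%Δp = (660.25 − 671) / 671 × 100 = -1.60%.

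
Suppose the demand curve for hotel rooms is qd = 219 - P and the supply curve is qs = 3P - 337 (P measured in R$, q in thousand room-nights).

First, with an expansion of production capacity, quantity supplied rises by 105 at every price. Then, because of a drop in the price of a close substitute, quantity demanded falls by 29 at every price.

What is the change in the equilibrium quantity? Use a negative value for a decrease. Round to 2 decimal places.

Before the shock: 219 - P = 3P - 337 ⇒ 556 = 4P ⇒ P = 139, q = 80.
The new curves are qd = 190 - P (demand) and qs = 3P - 232 (supply).
Equate the new curves: 190 - P = 3P - 232, giving 422 = 4P, P = 105.5, q = 84.5.
Δq = 84.5 − 80 = +4.50.

+4.50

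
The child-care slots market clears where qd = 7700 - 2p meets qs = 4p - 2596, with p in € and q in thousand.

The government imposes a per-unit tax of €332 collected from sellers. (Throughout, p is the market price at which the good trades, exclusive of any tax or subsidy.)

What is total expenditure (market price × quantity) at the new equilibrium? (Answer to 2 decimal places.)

7410945.78

Solve the original market: 7700 - 2p = 4p - 2596, hence p = 1716 and q = 4268.
Since sellers keep the price net of the tax, the effective supply curve becomes qs = 4p - 3924.
New equilibrium: 7700 - 2p = 4p - 3924 ⇒ 11624 = 6p ⇒ p = 5812/3 ≈ 1937.3333, q = 11476/3 ≈ 3825.3333.
New expenditure = 1937.3333 × 3825.3333 = 7410945.78.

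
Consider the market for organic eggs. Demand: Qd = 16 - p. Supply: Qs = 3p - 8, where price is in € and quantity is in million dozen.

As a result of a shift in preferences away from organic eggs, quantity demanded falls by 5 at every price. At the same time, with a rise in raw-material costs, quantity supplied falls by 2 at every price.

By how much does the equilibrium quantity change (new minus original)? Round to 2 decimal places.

Initially, 16 - p = 3p - 8, so 24 = 4p and p = 6, Q = 10.
The shock moves the curves to Qd = 11 - p and Qs = 3p - 10.
Setting them equal: 11 - p = 3p - 10 → 21 = 4p, so p = 5.25 and Q = 5.75.
ΔQ = 5.75 − 10 = -4.25.

-4.25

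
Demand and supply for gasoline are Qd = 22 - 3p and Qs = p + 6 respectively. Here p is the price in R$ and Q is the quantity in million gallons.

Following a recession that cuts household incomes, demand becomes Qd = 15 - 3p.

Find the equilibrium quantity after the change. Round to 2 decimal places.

8.25

Initially, 22 - 3p = p + 6, so 16 = 4p and p = 4, Q = 10.
The new curves are Qd = 15 - 3p (demand) and Qs = p + 6 (supply).
Setting them equal: 15 - 3p = p + 6 → 9 = 4p, so p = 2.25 and Q = 8.25.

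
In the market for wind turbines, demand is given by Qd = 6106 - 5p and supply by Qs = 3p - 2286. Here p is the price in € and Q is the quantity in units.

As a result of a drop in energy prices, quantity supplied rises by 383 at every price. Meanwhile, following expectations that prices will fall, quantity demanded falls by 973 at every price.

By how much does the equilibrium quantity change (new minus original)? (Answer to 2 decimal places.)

-125.50

Solve the original market: 6106 - 5p = 3p - 2286, hence p = 1049 and Q = 861.
The shock moves the curves to Qd = 5133 - 5p and Qs = 3p - 1903.
Setting them equal: 5133 - 5p = 3p - 1903 → 7036 = 8p, so p = 879.5 and Q = 735.5.
ΔQ = 735.5 − 861 = -125.50.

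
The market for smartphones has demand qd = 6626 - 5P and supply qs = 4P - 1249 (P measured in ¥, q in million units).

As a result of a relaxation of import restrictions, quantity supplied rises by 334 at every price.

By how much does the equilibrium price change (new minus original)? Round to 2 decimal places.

-37.11

Original equilibrium: 6626 - 5P = 4P - 1249 gives 7875 = 9P, so P = 875 and q = 2251.
With the change applied: demand qd = 6626 - 5P, supply qs = 4P - 915.
Setting them equal: 6626 - 5P = 4P - 915 → 7541 = 9P, so P = 7541/9 ≈ 837.8889 and q = 21929/9 ≈ 2436.5556.
ΔP = 837.8889 − 875 = -37.11.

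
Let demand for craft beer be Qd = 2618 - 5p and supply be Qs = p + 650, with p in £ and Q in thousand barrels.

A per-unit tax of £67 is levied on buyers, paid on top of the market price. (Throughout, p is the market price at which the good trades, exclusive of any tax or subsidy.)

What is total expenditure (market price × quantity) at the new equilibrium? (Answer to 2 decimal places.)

Initially, 2618 - 5p = p + 650, so 1968 = 6p and p = 328, Q = 978.
Since buyers pay the price plus the tax, the effective demand curve becomes Qd = 2283 - 5p.
New equilibrium: 2283 - 5p = p + 650 ⇒ 1633 = 6p ⇒ p = 1633/6 ≈ 272.1667, Q = 5533/6 ≈ 922.1667.
New expenditure = 272.1667 × 922.1667 = 250983.03.

250983.03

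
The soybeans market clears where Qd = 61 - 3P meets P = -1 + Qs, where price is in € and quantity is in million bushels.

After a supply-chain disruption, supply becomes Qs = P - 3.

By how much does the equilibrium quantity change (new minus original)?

-3

Solve the original market: 61 - 3P = P + 1, hence P = 15 and Q = 16.
After the shift, demand is Qd = 61 - 3P and supply is Qs = P - 3.
New equilibrium: 61 - 3P = P - 3 ⇒ 64 = 4P ⇒ P = 16, Q = 13.
ΔQ = 13 − 16 = -3.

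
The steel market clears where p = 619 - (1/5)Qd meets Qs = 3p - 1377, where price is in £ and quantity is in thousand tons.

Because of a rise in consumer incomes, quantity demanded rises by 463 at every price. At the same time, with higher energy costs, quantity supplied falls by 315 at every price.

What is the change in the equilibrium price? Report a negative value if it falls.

+97.25

Solve the original market: 3095 - 5p = 3p - 1377, hence p = 559 and Q = 300.
The shock moves the curves to Qd = 3558 - 5p and Qs = 3p - 1692.
New equilibrium: 3558 - 5p = 3p - 1692 ⇒ 5250 = 8p ⇒ p = 656.25, Q = 276.75.
Δp = 656.25 − 559 = +97.25.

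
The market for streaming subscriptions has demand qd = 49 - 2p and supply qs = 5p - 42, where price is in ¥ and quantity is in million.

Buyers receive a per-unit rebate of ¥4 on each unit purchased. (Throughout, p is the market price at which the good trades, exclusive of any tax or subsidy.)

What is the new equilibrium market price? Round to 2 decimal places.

Initially, 49 - 2p = 5p - 42, so 91 = 7p and p = 13, q = 23.
Since buyers' out-of-pocket price is the market price minus the rebate, the effective demand curve becomes qd = 57 - 2p.
Equate the new curves: 57 - 2p = 5p - 42, giving 99 = 7p, p = 99/7 ≈ 14.1429, q = 201/7 ≈ 28.7143.

14.14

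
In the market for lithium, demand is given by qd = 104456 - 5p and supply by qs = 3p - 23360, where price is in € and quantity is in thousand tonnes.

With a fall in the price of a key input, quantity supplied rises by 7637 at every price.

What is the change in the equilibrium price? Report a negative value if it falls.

-954.625

Before the shock: 104456 - 5p = 3p - 23360 ⇒ 127816 = 8p ⇒ p = 15977, q = 24571.
After the shift, demand is qd = 104456 - 5p and supply is qs = 3p - 15723.
Setting them equal: 104456 - 5p = 3p - 15723 → 120179 = 8p, so p = 15022.375 and q = 29344.125.
Δp = 15022.375 − 15977 = -954.625.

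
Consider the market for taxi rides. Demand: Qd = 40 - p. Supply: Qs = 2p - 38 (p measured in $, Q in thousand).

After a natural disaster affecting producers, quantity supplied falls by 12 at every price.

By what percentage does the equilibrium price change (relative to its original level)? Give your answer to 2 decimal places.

+15.38

Solve the original market: 40 - p = 2p - 38, hence p = 26 and Q = 14.
The new curves are Qd = 40 - p (demand) and Qs = 2p - 50 (supply).
Clearing the new market: 40 - p = 2p - 50, so p = 30 and Q = 10.
%Δp = (30 − 26) / 26 × 100 = +15.38%.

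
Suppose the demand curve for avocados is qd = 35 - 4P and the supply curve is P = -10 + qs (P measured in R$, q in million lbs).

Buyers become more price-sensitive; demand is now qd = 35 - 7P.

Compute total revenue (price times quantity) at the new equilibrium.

41.015625

Initially, 35 - 4P = P + 10, so 25 = 5P and P = 5, q = 15.
The new curves are qd = 35 - 7P (demand) and qs = P + 10 (supply).
Equate the new curves: 35 - 7P = P + 10, giving 25 = 8P, P = 3.125, q = 13.125.
New expenditure = 3.125 × 13.125 = 41.015625.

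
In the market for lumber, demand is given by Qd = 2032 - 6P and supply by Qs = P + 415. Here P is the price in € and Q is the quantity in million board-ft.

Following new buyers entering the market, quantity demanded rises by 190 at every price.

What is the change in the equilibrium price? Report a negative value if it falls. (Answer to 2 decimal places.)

+27.14

Solve the original market: 2032 - 6P = P + 415, hence P = 231 and Q = 646.
With the change applied: demand Qd = 2222 - 6P, supply Qs = P + 415.
Setting them equal: 2222 - 6P = P + 415 → 1807 = 7P, so P = 1807/7 ≈ 258.1429 and Q = 4712/7 ≈ 673.1429.
ΔP = 258.1429 − 231 = +27.14.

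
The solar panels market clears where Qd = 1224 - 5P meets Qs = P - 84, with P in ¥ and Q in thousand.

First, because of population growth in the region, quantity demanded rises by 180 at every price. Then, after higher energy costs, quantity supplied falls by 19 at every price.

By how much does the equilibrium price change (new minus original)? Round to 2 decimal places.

Original equilibrium: 1224 - 5P = P - 84 gives 1308 = 6P, so P = 218 and Q = 134.
The new curves are Qd = 1404 - 5P (demand) and Qs = P - 103 (supply).
Setting them equal: 1404 - 5P = P - 103 → 1507 = 6P, so P = 1507/6 ≈ 251.1667 and Q = 889/6 ≈ 148.1667.
ΔP = 251.1667 − 218 = +33.17.

+33.17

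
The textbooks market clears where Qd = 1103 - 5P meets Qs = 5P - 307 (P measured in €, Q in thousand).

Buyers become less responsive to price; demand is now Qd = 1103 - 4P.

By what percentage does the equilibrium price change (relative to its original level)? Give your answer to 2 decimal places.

Before the shock: 1103 - 5P = 5P - 307 ⇒ 1410 = 10P ⇒ P = 141, Q = 398.
The shock moves the curves to Qd = 1103 - 4P and Qs = 5P - 307.
Equate the new curves: 1103 - 4P = 5P - 307, giving 1410 = 9P, P = 470/3 ≈ 156.6667, Q = 1429/3 ≈ 476.3333.
%ΔP = (156.6667 − 141) / 141 × 100 = +11.11%.

+11.11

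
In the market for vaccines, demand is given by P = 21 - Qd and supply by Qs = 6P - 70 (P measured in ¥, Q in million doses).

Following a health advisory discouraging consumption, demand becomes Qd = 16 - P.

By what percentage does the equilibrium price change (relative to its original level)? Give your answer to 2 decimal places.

-5.49

Solve the original market: 21 - P = 6P - 70, hence P = 13 and Q = 8.
The shock moves the curves to Qd = 16 - P and Qs = 6P - 70.
Clearing the new market: 16 - P = 6P - 70, so P = 86/7 ≈ 12.2857 and Q = 26/7 ≈ 3.7143.
%ΔP = (12.2857 − 13) / 13 × 100 = -5.49%.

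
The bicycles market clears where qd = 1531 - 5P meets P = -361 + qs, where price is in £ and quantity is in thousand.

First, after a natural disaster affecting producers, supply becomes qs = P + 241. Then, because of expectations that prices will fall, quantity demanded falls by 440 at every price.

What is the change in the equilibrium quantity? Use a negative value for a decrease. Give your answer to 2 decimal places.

-173.33

Solve the original market: 1531 - 5P = P + 361, hence P = 195 and q = 556.
With the change applied: demand qd = 1091 - 5P, supply qs = P + 241.
Setting them equal: 1091 - 5P = P + 241 → 850 = 6P, so P = 425/3 ≈ 141.6667 and q = 1148/3 ≈ 382.6667.
Δq = 382.6667 − 556 = -173.33.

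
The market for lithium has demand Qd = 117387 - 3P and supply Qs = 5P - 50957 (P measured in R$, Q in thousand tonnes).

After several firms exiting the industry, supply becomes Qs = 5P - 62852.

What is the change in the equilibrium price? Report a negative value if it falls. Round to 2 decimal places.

Original equilibrium: 117387 - 3P = 5P - 50957 gives 168344 = 8P, so P = 21043 and Q = 54258.
The shock moves the curves to Qd = 117387 - 3P and Qs = 5P - 62852.
Equate the new curves: 117387 - 3P = 5P - 62852, giving 180239 = 8P, P = 22529.875, Q = 49797.375.
ΔP = 22529.875 − 21043 = +1486.88.

+1486.88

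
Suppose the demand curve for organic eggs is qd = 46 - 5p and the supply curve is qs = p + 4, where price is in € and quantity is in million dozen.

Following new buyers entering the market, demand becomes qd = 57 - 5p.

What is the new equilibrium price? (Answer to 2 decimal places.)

Initially, 46 - 5p = p + 4, so 42 = 6p and p = 7, q = 11.
The new curves are qd = 57 - 5p (demand) and qs = p + 4 (supply).
New equilibrium: 57 - 5p = p + 4 ⇒ 53 = 6p ⇒ p = 53/6 ≈ 8.8333, q = 77/6 ≈ 12.8333.

8.83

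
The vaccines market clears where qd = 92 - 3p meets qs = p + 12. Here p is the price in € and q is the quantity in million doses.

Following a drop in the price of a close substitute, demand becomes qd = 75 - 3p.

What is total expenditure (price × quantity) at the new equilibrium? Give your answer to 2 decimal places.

Solve the original market: 92 - 3p = p + 12, hence p = 20 and q = 32.
The new curves are qd = 75 - 3p (demand) and qs = p + 12 (supply).
Setting them equal: 75 - 3p = p + 12 → 63 = 4p, so p = 15.75 and q = 27.75.
New expenditure = 15.75 × 27.75 = 437.06.

437.06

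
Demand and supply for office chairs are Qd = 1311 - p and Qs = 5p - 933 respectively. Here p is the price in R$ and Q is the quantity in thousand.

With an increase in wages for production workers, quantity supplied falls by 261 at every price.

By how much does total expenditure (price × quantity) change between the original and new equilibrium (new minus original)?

+22598.25

Original equilibrium: 1311 - p = 5p - 933 gives 2244 = 6p, so p = 374 and Q = 937.
The shock moves the curves to Qd = 1311 - p and Qs = 5p - 1194.
New equilibrium: 1311 - p = 5p - 1194 ⇒ 2505 = 6p ⇒ p = 417.5, Q = 893.5.
Expenditure moves from 374×937 = 350438 to 417.5×893.5 = 373036.25; change = +22598.25.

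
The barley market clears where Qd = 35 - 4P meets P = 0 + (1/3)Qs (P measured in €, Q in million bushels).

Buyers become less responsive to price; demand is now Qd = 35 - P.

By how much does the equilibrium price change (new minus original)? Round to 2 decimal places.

+3.75

Initially, 35 - 4P = 3P, so 35 = 7P and P = 5, Q = 15.
With the change applied: demand Qd = 35 - P, supply Qs = 3P.
Setting them equal: 35 - P = 3P → 35 = 4P, so P = 8.75 and Q = 26.25.
ΔP = 8.75 − 5 = +3.75.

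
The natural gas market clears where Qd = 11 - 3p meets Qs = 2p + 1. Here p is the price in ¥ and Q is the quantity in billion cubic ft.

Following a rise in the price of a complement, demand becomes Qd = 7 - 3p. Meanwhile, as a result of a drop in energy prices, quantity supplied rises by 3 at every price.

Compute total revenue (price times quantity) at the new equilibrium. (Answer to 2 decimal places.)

3.12

Initially, 11 - 3p = 2p + 1, so 10 = 5p and p = 2, Q = 5.
The shock moves the curves to Qd = 7 - 3p and Qs = 2p + 4.
Setting them equal: 7 - 3p = 2p + 4 → 3 = 5p, so p = 0.6 and Q = 5.2.
New expenditure = 0.6 × 5.2 = 3.12.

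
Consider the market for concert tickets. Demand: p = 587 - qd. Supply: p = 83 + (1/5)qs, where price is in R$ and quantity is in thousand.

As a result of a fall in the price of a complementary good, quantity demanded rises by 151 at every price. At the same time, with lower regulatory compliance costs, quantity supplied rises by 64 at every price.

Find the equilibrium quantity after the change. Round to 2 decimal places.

556.50

Original equilibrium: 587 - p = 5p - 415 gives 1002 = 6p, so p = 167 and q = 420.
With the change applied: demand qd = 738 - p, supply qs = 5p - 351.
New equilibrium: 738 - p = 5p - 351 ⇒ 1089 = 6p ⇒ p = 181.5, q = 556.5.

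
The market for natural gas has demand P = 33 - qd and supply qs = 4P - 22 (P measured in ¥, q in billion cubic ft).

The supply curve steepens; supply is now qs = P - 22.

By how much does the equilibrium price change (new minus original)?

Initially, 33 - P = 4P - 22, so 55 = 5P and P = 11, q = 22.
The new curves are qd = 33 - P (demand) and qs = P - 22 (supply).
New equilibrium: 33 - P = P - 22 ⇒ 55 = 2P ⇒ P = 27.5, q = 5.5.
ΔP = 27.5 − 11 = +16.5.

+16.5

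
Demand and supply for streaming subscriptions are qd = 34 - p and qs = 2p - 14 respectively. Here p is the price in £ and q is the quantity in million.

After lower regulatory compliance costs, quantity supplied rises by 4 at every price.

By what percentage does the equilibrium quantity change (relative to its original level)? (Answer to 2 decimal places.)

+7.41

Solve the original market: 34 - p = 2p - 14, hence p = 16 and q = 18.
The new curves are qd = 34 - p (demand) and qs = 2p - 10 (supply).
Setting them equal: 34 - p = 2p - 10 → 44 = 3p, so p = 44/3 ≈ 14.6667 and q = 58/3 ≈ 19.3333.
%Δq = (19.3333 − 18) / 18 × 100 = +7.41%.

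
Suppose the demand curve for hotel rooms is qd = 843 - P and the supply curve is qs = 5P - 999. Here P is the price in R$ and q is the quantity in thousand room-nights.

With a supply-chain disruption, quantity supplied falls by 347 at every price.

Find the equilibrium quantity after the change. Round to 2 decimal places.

Original equilibrium: 843 - P = 5P - 999 gives 1842 = 6P, so P = 307 and q = 536.
With the change applied: demand qd = 843 - P, supply qs = 5P - 1346.
Setting them equal: 843 - P = 5P - 1346 → 2189 = 6P, so P = 2189/6 ≈ 364.8333 and q = 2869/6 ≈ 478.1667.

478.17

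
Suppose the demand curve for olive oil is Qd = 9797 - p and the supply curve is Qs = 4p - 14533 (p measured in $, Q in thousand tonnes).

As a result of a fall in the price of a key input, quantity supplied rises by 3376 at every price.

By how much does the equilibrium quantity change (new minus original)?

+675.2

Solve the original market: 9797 - p = 4p - 14533, hence p = 4866 and Q = 4931.
The shock moves the curves to Qd = 9797 - p and Qs = 4p - 11157.
Setting them equal: 9797 - p = 4p - 11157 → 20954 = 5p, so p = 4190.8 and Q = 5606.2.
ΔQ = 5606.2 − 4931 = +675.2.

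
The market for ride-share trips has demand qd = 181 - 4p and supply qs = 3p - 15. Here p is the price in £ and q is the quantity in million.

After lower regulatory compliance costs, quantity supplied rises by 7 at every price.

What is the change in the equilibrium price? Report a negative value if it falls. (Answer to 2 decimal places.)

-1.00

Initially, 181 - 4p = 3p - 15, so 196 = 7p and p = 28, q = 69.
After the shift, demand is qd = 181 - 4p and supply is qs = 3p - 8.
Setting them equal: 181 - 4p = 3p - 8 → 189 = 7p, so p = 27 and q = 73.
Δp = 27 − 28 = -1.00.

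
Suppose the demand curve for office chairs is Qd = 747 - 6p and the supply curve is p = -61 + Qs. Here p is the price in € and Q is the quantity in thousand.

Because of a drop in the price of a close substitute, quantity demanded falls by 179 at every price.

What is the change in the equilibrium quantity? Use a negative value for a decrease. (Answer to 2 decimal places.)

Before the shock: 747 - 6p = p + 61 ⇒ 686 = 7p ⇒ p = 98, Q = 159.
After the shift, demand is Qd = 568 - 6p and supply is Qs = p + 61.
Clearing the new market: 568 - 6p = p + 61, so p = 507/7 ≈ 72.4286 and Q = 934/7 ≈ 133.4286.
ΔQ = 133.4286 − 159 = -25.57.

-25.57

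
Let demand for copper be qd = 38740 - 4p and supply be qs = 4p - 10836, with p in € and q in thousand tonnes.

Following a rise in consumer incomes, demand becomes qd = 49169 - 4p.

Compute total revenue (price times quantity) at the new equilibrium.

143760729.0625

Initially, 38740 - 4p = 4p - 10836, so 49576 = 8p and p = 6197, q = 13952.
After the shift, demand is qd = 49169 - 4p and supply is qs = 4p - 10836.
Clearing the new market: 49169 - 4p = 4p - 10836, so p = 7500.625 and q = 19166.5.
New expenditure = 7500.625 × 19166.5 = 143760729.0625.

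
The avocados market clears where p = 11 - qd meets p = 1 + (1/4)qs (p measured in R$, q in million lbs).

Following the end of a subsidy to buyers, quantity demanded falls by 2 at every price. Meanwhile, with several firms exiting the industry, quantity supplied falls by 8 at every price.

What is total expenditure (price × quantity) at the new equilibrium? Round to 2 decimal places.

20.16

Initially, 11 - p = 4p - 4, so 15 = 5p and p = 3, q = 8.
The shock moves the curves to qd = 9 - p and qs = 4p - 12.
Clearing the new market: 9 - p = 4p - 12, so p = 4.2 and q = 4.8.
New expenditure = 4.2 × 4.8 = 20.16.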